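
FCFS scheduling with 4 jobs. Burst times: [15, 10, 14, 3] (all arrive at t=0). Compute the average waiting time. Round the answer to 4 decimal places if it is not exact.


FCFS order (as given): [15, 10, 14, 3]
Waiting times:
  Job 1: wait = 0
  Job 2: wait = 15
  Job 3: wait = 25
  Job 4: wait = 39
Sum of waiting times = 79
Average waiting time = 79/4 = 19.75

19.75


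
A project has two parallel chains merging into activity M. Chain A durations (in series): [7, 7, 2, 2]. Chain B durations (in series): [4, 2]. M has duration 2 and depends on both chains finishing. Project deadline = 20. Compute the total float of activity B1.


Forward pass: ES(B1) = sum of predecessors on chain B = 0
EF = ES + duration = 0 + 4 = 4
Backward pass: LF(M) = deadline = 20; LS(M) = 20 - 2 = 18
LF(B1) = LS(M) - sum(successors on chain B) = 18 - 2 = 16
LS = LF - duration = 16 - 4 = 12
Total float = LS - ES = 12 - 0 = 12

12


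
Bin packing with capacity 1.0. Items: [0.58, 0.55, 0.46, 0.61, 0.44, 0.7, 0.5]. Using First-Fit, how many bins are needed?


Place items sequentially using First-Fit:
  Item 0.58 -> new Bin 1
  Item 0.55 -> new Bin 2
  Item 0.46 -> new Bin 3
  Item 0.61 -> new Bin 4
  Item 0.44 -> Bin 2 (now 0.99)
  Item 0.7 -> new Bin 5
  Item 0.5 -> Bin 3 (now 0.96)
Total bins used = 5

5


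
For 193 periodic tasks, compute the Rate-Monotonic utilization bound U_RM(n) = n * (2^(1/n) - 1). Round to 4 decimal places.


Compute 2^(1/193) = 1.0035978931
Subtract 1: 1.0035978931 - 1 = 0.0035978931
Multiply by n: 193 * 0.0035978931 = 0.6943933683
Round to 4 dp: 0.6944

0.6944


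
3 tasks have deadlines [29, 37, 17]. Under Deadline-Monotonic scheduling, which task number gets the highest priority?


Sort tasks by relative deadline (ascending):
  Task 3: deadline = 17
  Task 1: deadline = 29
  Task 2: deadline = 37
Priority order (highest first): [3, 1, 2]
Highest priority task = 3

3


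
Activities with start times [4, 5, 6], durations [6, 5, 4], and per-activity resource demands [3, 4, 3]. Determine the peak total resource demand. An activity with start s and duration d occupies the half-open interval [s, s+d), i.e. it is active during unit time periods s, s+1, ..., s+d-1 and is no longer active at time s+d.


Each activity i is active on [start_i, start_i + duration_i).
Compute total resource usage per time slot:
  t=0: active resources = [], total = 0
  t=1: active resources = [], total = 0
  t=2: active resources = [], total = 0
  t=3: active resources = [], total = 0
  t=4: active resources = [3], total = 3
  t=5: active resources = [3, 4], total = 7
  t=6: active resources = [3, 4, 3], total = 10
  t=7: active resources = [3, 4, 3], total = 10
  t=8: active resources = [3, 4, 3], total = 10
  t=9: active resources = [3, 4, 3], total = 10
Peak resource demand = 10

10


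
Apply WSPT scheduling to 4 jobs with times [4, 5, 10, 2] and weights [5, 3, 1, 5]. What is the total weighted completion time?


Compute p/w ratios and sort ascending (WSPT): [(2, 5), (4, 5), (5, 3), (10, 1)]
Compute weighted completion times:
  Job (p=2,w=5): C=2, w*C=5*2=10
  Job (p=4,w=5): C=6, w*C=5*6=30
  Job (p=5,w=3): C=11, w*C=3*11=33
  Job (p=10,w=1): C=21, w*C=1*21=21
Total weighted completion time = 94

94


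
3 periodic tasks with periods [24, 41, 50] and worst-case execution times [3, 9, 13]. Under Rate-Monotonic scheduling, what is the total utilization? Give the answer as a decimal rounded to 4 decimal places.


Compute individual utilizations (exact fractions):
  Task 1: C/T = 3/24 = 1/8 (approx. 0.125)
  Task 2: C/T = 9/41 (approx. 0.2195)
  Task 3: C/T = 13/50 (approx. 0.26)
Total utilization U = 1/8 + 9/41 + 13/50 = 4957/8200
Rounded to 4 decimal places: U = 0.6045
RM (Liu & Layland) bound for 3 tasks = 0.779763; compare with U = 4957/8200 (approx. 0.604512)
U <= bound, so schedulable by RM sufficient condition.

0.6045


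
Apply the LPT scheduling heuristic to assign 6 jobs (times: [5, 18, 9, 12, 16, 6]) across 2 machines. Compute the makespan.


Sort jobs in decreasing order (LPT): [18, 16, 12, 9, 6, 5]
Assign each job to the least loaded machine:
  Machine 1: jobs [18, 9, 6], load = 33
  Machine 2: jobs [16, 12, 5], load = 33
Makespan = max load = 33

33


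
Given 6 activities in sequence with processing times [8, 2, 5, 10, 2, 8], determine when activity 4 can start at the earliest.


Activity 4 starts after activities 1 through 3 complete.
Predecessor durations: [8, 2, 5]
ES = 8 + 2 + 5 = 15

15


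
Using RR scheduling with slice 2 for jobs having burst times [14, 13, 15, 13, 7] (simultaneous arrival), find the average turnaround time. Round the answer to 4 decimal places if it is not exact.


Time quantum = 2
Execution trace:
  J1 runs 2 units, time = 2
  J2 runs 2 units, time = 4
  J3 runs 2 units, time = 6
  J4 runs 2 units, time = 8
  J5 runs 2 units, time = 10
  J1 runs 2 units, time = 12
  J2 runs 2 units, time = 14
  J3 runs 2 units, time = 16
  J4 runs 2 units, time = 18
  J5 runs 2 units, time = 20
  J1 runs 2 units, time = 22
  J2 runs 2 units, time = 24
  J3 runs 2 units, time = 26
  J4 runs 2 units, time = 28
  J5 runs 2 units, time = 30
  J1 runs 2 units, time = 32
  J2 runs 2 units, time = 34
  J3 runs 2 units, time = 36
  J4 runs 2 units, time = 38
  J5 runs 1 units, time = 39
  J1 runs 2 units, time = 41
  J2 runs 2 units, time = 43
  J3 runs 2 units, time = 45
  J4 runs 2 units, time = 47
  J1 runs 2 units, time = 49
  J2 runs 2 units, time = 51
  J3 runs 2 units, time = 53
  J4 runs 2 units, time = 55
  J1 runs 2 units, time = 57
  J2 runs 1 units, time = 58
  J3 runs 2 units, time = 60
  J4 runs 1 units, time = 61
  J3 runs 1 units, time = 62
Finish times: [57, 58, 62, 61, 39]
Average turnaround = 277/5 = 55.4

55.4


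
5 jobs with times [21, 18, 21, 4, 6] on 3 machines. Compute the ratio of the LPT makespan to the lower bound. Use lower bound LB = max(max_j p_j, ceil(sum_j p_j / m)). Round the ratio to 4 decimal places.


LPT order: [21, 21, 18, 6, 4]
Machine loads after assignment: [25, 21, 24]
LPT makespan = 25
Lower bound = max(max_job, ceil(total/3)) = max(21, 24) = 24
Ratio = 25 / 24 = 1.0417

1.0417


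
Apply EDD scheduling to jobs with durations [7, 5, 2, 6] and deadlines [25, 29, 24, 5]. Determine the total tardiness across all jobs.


Sort by due date (EDD order): [(6, 5), (2, 24), (7, 25), (5, 29)]
Compute completion times and tardiness:
  Job 1: p=6, d=5, C=6, tardiness=max(0,6-5)=1
  Job 2: p=2, d=24, C=8, tardiness=max(0,8-24)=0
  Job 3: p=7, d=25, C=15, tardiness=max(0,15-25)=0
  Job 4: p=5, d=29, C=20, tardiness=max(0,20-29)=0
Total tardiness = 1

1


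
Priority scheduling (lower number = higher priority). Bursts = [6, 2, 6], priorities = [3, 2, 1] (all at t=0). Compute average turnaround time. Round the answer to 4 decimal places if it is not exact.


Sort by priority (ascending = highest first):
Order: [(1, 6), (2, 2), (3, 6)]
Completion times:
  Priority 1, burst=6, C=6
  Priority 2, burst=2, C=8
  Priority 3, burst=6, C=14
Average turnaround = 28/3 = 9.3333

9.3333


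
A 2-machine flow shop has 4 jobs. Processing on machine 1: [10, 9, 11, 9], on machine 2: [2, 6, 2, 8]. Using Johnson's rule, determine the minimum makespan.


Apply Johnson's rule:
  Group 1 (a <= b): []
  Group 2 (a > b): [(4, 9, 8), (2, 9, 6), (1, 10, 2), (3, 11, 2)]
Optimal job order: [4, 2, 1, 3]
Schedule:
  Job 4: M1 done at 9, M2 done at 17
  Job 2: M1 done at 18, M2 done at 24
  Job 1: M1 done at 28, M2 done at 30
  Job 3: M1 done at 39, M2 done at 41
Makespan = 41

41


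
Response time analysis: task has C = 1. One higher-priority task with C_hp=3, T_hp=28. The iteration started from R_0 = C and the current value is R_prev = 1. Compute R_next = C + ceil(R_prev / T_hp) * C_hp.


R_next = C + ceil(R_prev / T_hp) * C_hp
ceil(1 / 28) = ceil(0.0357) = 1
Interference = 1 * 3 = 3
R_next = 1 + 3 = 4

4


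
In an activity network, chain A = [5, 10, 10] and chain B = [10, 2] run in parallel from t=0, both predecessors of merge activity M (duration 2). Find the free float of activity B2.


ES(B2) = sum of predecessors on chain B = 10
EF(B2) = ES + duration = 10 + 2 = 12
Successor of B2 is M. ES(M) = max(sum(A), sum(B)) = max(25, 12) = 25
Free float = ES(successor) - EF(current) = 25 - 12 = 13

13


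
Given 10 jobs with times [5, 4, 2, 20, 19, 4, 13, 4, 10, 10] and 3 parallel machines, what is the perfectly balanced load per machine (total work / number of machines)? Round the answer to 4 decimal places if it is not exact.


Total processing time = 5 + 4 + 2 + 20 + 19 + 4 + 13 + 4 + 10 + 10 = 91
Number of machines = 3
Ideal balanced load = 91 / 3 = 30.3333

30.3333


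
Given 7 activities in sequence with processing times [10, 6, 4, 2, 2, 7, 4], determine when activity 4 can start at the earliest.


Activity 4 starts after activities 1 through 3 complete.
Predecessor durations: [10, 6, 4]
ES = 10 + 6 + 4 = 20

20


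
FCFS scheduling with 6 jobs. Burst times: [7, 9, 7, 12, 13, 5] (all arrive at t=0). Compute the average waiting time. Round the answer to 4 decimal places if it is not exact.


FCFS order (as given): [7, 9, 7, 12, 13, 5]
Waiting times:
  Job 1: wait = 0
  Job 2: wait = 7
  Job 3: wait = 16
  Job 4: wait = 23
  Job 5: wait = 35
  Job 6: wait = 48
Sum of waiting times = 129
Average waiting time = 129/6 = 21.5

21.5


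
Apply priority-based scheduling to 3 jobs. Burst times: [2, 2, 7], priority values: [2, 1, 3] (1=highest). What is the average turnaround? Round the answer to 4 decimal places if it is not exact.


Sort by priority (ascending = highest first):
Order: [(1, 2), (2, 2), (3, 7)]
Completion times:
  Priority 1, burst=2, C=2
  Priority 2, burst=2, C=4
  Priority 3, burst=7, C=11
Average turnaround = 17/3 = 5.6667

5.6667


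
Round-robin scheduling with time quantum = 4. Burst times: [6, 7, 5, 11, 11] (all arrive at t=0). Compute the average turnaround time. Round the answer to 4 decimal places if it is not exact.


Time quantum = 4
Execution trace:
  J1 runs 4 units, time = 4
  J2 runs 4 units, time = 8
  J3 runs 4 units, time = 12
  J4 runs 4 units, time = 16
  J5 runs 4 units, time = 20
  J1 runs 2 units, time = 22
  J2 runs 3 units, time = 25
  J3 runs 1 units, time = 26
  J4 runs 4 units, time = 30
  J5 runs 4 units, time = 34
  J4 runs 3 units, time = 37
  J5 runs 3 units, time = 40
Finish times: [22, 25, 26, 37, 40]
Average turnaround = 150/5 = 30.0

30.0


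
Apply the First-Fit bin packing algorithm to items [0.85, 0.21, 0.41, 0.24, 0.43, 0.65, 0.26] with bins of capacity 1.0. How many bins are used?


Place items sequentially using First-Fit:
  Item 0.85 -> new Bin 1
  Item 0.21 -> new Bin 2
  Item 0.41 -> Bin 2 (now 0.62)
  Item 0.24 -> Bin 2 (now 0.86)
  Item 0.43 -> new Bin 3
  Item 0.65 -> new Bin 4
  Item 0.26 -> Bin 3 (now 0.69)
Total bins used = 4

4


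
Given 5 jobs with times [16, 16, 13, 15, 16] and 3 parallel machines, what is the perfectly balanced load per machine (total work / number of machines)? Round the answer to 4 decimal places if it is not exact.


Total processing time = 16 + 16 + 13 + 15 + 16 = 76
Number of machines = 3
Ideal balanced load = 76 / 3 = 25.3333

25.3333


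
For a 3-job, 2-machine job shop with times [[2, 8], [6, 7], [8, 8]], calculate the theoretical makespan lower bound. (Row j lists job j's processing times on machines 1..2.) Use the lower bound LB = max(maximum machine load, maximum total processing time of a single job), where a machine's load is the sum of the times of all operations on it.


Machine loads:
  Machine 1: 2 + 6 + 8 = 16
  Machine 2: 8 + 7 + 8 = 23
Max machine load = 23
Job totals:
  Job 1: 10
  Job 2: 13
  Job 3: 16
Max job total = 16
Lower bound = max(23, 16) = 23

23


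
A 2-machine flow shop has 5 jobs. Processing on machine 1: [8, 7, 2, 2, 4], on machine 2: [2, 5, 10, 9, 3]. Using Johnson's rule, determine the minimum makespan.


Apply Johnson's rule:
  Group 1 (a <= b): [(3, 2, 10), (4, 2, 9)]
  Group 2 (a > b): [(2, 7, 5), (5, 4, 3), (1, 8, 2)]
Optimal job order: [3, 4, 2, 5, 1]
Schedule:
  Job 3: M1 done at 2, M2 done at 12
  Job 4: M1 done at 4, M2 done at 21
  Job 2: M1 done at 11, M2 done at 26
  Job 5: M1 done at 15, M2 done at 29
  Job 1: M1 done at 23, M2 done at 31
Makespan = 31

31


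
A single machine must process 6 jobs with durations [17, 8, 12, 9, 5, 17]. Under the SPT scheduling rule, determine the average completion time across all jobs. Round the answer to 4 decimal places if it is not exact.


Sort jobs by processing time (SPT order): [5, 8, 9, 12, 17, 17]
Compute completion times sequentially:
  Job 1: processing = 5, completes at 5
  Job 2: processing = 8, completes at 13
  Job 3: processing = 9, completes at 22
  Job 4: processing = 12, completes at 34
  Job 5: processing = 17, completes at 51
  Job 6: processing = 17, completes at 68
Sum of completion times = 193
Average completion time = 193/6 = 32.1667

32.1667


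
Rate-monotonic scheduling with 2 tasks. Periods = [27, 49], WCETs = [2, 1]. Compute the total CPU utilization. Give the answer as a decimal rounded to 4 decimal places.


Compute individual utilizations (exact fractions):
  Task 1: C/T = 2/27 (approx. 0.0741)
  Task 2: C/T = 1/49 (approx. 0.0204)
Total utilization U = 2/27 + 1/49 = 125/1323
Rounded to 4 decimal places: U = 0.0945
RM (Liu & Layland) bound for 2 tasks = 0.828427; compare with U = 125/1323 (approx. 0.094482)
U <= bound, so schedulable by RM sufficient condition.

0.0945


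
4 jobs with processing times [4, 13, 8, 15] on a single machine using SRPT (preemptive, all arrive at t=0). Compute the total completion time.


Since all jobs arrive at t=0, SRPT equals SPT ordering.
SPT order: [4, 8, 13, 15]
Completion times:
  Job 1: p=4, C=4
  Job 2: p=8, C=12
  Job 3: p=13, C=25
  Job 4: p=15, C=40
Total completion time = 4 + 12 + 25 + 40 = 81

81


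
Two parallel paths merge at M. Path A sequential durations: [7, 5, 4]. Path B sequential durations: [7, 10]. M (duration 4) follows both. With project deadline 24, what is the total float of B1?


Forward pass: ES(B1) = sum of predecessors on chain B = 0
EF = ES + duration = 0 + 7 = 7
Backward pass: LF(M) = deadline = 24; LS(M) = 24 - 4 = 20
LF(B1) = LS(M) - sum(successors on chain B) = 20 - 10 = 10
LS = LF - duration = 10 - 7 = 3
Total float = LS - ES = 3 - 0 = 3

3


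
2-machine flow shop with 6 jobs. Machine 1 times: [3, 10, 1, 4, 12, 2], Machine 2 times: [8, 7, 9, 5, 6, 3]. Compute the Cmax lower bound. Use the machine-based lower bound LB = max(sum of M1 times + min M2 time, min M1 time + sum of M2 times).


LB1 = sum(M1 times) + min(M2 times) = 32 + 3 = 35
LB2 = min(M1 times) + sum(M2 times) = 1 + 38 = 39
Lower bound = max(LB1, LB2) = max(35, 39) = 39

39


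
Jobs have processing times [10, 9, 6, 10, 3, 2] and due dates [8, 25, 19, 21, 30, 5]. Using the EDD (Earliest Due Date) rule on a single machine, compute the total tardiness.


Sort by due date (EDD order): [(2, 5), (10, 8), (6, 19), (10, 21), (9, 25), (3, 30)]
Compute completion times and tardiness:
  Job 1: p=2, d=5, C=2, tardiness=max(0,2-5)=0
  Job 2: p=10, d=8, C=12, tardiness=max(0,12-8)=4
  Job 3: p=6, d=19, C=18, tardiness=max(0,18-19)=0
  Job 4: p=10, d=21, C=28, tardiness=max(0,28-21)=7
  Job 5: p=9, d=25, C=37, tardiness=max(0,37-25)=12
  Job 6: p=3, d=30, C=40, tardiness=max(0,40-30)=10
Total tardiness = 33

33


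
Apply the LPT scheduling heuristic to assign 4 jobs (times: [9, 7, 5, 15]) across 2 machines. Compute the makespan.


Sort jobs in decreasing order (LPT): [15, 9, 7, 5]
Assign each job to the least loaded machine:
  Machine 1: jobs [15, 5], load = 20
  Machine 2: jobs [9, 7], load = 16
Makespan = max load = 20

20


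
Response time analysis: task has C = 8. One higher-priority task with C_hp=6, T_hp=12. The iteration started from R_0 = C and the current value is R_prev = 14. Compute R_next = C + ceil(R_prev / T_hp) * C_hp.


R_next = C + ceil(R_prev / T_hp) * C_hp
ceil(14 / 12) = ceil(1.1667) = 2
Interference = 2 * 6 = 12
R_next = 8 + 12 = 20

20


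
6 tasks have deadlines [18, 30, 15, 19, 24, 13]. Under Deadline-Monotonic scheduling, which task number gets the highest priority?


Sort tasks by relative deadline (ascending):
  Task 6: deadline = 13
  Task 3: deadline = 15
  Task 1: deadline = 18
  Task 4: deadline = 19
  Task 5: deadline = 24
  Task 2: deadline = 30
Priority order (highest first): [6, 3, 1, 4, 5, 2]
Highest priority task = 6

6


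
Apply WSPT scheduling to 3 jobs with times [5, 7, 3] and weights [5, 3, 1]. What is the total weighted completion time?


Compute p/w ratios and sort ascending (WSPT): [(5, 5), (7, 3), (3, 1)]
Compute weighted completion times:
  Job (p=5,w=5): C=5, w*C=5*5=25
  Job (p=7,w=3): C=12, w*C=3*12=36
  Job (p=3,w=1): C=15, w*C=1*15=15
Total weighted completion time = 76

76


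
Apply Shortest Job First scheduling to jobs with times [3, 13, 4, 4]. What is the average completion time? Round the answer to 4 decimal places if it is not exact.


SJF order (ascending): [3, 4, 4, 13]
Completion times:
  Job 1: burst=3, C=3
  Job 2: burst=4, C=7
  Job 3: burst=4, C=11
  Job 4: burst=13, C=24
Average completion = 45/4 = 11.25

11.25


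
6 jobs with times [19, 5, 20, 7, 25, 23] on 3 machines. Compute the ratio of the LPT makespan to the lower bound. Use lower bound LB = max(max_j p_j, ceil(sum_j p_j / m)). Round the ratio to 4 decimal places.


LPT order: [25, 23, 20, 19, 7, 5]
Machine loads after assignment: [30, 30, 39]
LPT makespan = 39
Lower bound = max(max_job, ceil(total/3)) = max(25, 33) = 33
Ratio = 39 / 33 = 1.1818

1.1818


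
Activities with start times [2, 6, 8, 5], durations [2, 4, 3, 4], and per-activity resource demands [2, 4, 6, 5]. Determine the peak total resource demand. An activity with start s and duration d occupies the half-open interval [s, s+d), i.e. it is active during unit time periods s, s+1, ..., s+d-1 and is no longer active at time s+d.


Each activity i is active on [start_i, start_i + duration_i).
Compute total resource usage per time slot:
  t=0: active resources = [], total = 0
  t=1: active resources = [], total = 0
  t=2: active resources = [2], total = 2
  t=3: active resources = [2], total = 2
  t=4: active resources = [], total = 0
  t=5: active resources = [5], total = 5
  t=6: active resources = [4, 5], total = 9
  t=7: active resources = [4, 5], total = 9
  t=8: active resources = [4, 6, 5], total = 15
  t=9: active resources = [4, 6], total = 10
  t=10: active resources = [6], total = 6
Peak resource demand = 15

15


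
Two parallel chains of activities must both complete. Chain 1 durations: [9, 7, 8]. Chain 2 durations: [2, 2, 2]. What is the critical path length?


Path A total = 9 + 7 + 8 = 24
Path B total = 2 + 2 + 2 = 6
Critical path = longest path = max(24, 6) = 24

24


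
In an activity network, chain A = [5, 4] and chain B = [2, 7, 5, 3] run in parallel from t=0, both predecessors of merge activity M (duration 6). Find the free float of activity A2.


ES(A2) = sum of predecessors on chain A = 5
EF(A2) = ES + duration = 5 + 4 = 9
Successor of A2 is M. ES(M) = max(sum(A), sum(B)) = max(9, 17) = 17
Free float = ES(successor) - EF(current) = 17 - 9 = 8

8


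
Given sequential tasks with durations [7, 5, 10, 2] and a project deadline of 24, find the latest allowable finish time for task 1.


LF(activity 1) = deadline - sum of successor durations
Successors: activities 2 through 4 with durations [5, 10, 2]
Sum of successor durations = 17
LF = 24 - 17 = 7

7


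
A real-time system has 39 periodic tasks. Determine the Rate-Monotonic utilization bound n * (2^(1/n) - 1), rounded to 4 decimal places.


Compute 2^(1/39) = 1.0179318843
Subtract 1: 1.0179318843 - 1 = 0.0179318843
Multiply by n: 39 * 0.0179318843 = 0.6993434877
Round to 4 dp: 0.6993

0.6993


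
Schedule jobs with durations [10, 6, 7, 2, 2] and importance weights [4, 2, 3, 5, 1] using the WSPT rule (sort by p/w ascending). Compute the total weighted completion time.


Compute p/w ratios and sort ascending (WSPT): [(2, 5), (2, 1), (7, 3), (10, 4), (6, 2)]
Compute weighted completion times:
  Job (p=2,w=5): C=2, w*C=5*2=10
  Job (p=2,w=1): C=4, w*C=1*4=4
  Job (p=7,w=3): C=11, w*C=3*11=33
  Job (p=10,w=4): C=21, w*C=4*21=84
  Job (p=6,w=2): C=27, w*C=2*27=54
Total weighted completion time = 185

185


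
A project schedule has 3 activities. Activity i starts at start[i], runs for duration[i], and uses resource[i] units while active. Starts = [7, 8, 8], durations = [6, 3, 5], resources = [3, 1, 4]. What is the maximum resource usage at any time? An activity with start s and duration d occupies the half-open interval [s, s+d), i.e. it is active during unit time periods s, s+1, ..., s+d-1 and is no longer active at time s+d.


Each activity i is active on [start_i, start_i + duration_i).
Compute total resource usage per time slot:
  t=0: active resources = [], total = 0
  t=1: active resources = [], total = 0
  t=2: active resources = [], total = 0
  t=3: active resources = [], total = 0
  t=4: active resources = [], total = 0
  t=5: active resources = [], total = 0
  t=6: active resources = [], total = 0
  t=7: active resources = [3], total = 3
  t=8: active resources = [3, 1, 4], total = 8
  t=9: active resources = [3, 1, 4], total = 8
  t=10: active resources = [3, 1, 4], total = 8
  t=11: active resources = [3, 4], total = 7
  t=12: active resources = [3, 4], total = 7
Peak resource demand = 8

8


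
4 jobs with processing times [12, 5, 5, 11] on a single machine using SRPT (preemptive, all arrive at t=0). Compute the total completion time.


Since all jobs arrive at t=0, SRPT equals SPT ordering.
SPT order: [5, 5, 11, 12]
Completion times:
  Job 1: p=5, C=5
  Job 2: p=5, C=10
  Job 3: p=11, C=21
  Job 4: p=12, C=33
Total completion time = 5 + 10 + 21 + 33 = 69

69


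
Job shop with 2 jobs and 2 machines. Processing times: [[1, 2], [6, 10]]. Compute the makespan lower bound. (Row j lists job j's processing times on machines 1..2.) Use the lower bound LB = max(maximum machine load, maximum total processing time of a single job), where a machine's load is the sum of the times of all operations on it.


Machine loads:
  Machine 1: 1 + 6 = 7
  Machine 2: 2 + 10 = 12
Max machine load = 12
Job totals:
  Job 1: 3
  Job 2: 16
Max job total = 16
Lower bound = max(12, 16) = 16

16


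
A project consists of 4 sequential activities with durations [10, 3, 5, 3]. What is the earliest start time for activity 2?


Activity 2 starts after activities 1 through 1 complete.
Predecessor durations: [10]
ES = 10 = 10

10


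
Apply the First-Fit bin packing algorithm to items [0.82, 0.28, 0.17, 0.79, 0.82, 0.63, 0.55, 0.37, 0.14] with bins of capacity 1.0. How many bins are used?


Place items sequentially using First-Fit:
  Item 0.82 -> new Bin 1
  Item 0.28 -> new Bin 2
  Item 0.17 -> Bin 1 (now 0.99)
  Item 0.79 -> new Bin 3
  Item 0.82 -> new Bin 4
  Item 0.63 -> Bin 2 (now 0.91)
  Item 0.55 -> new Bin 5
  Item 0.37 -> Bin 5 (now 0.92)
  Item 0.14 -> Bin 3 (now 0.93)
Total bins used = 5

5


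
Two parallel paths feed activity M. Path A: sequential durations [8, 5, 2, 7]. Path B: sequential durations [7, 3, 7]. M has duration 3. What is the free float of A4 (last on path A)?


ES(A4) = sum of predecessors on chain A = 15
EF(A4) = ES + duration = 15 + 7 = 22
Successor of A4 is M. ES(M) = max(sum(A), sum(B)) = max(22, 17) = 22
Free float = ES(successor) - EF(current) = 22 - 22 = 0

0


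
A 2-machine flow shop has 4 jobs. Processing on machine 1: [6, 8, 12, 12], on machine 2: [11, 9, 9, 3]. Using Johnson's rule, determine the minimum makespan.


Apply Johnson's rule:
  Group 1 (a <= b): [(1, 6, 11), (2, 8, 9)]
  Group 2 (a > b): [(3, 12, 9), (4, 12, 3)]
Optimal job order: [1, 2, 3, 4]
Schedule:
  Job 1: M1 done at 6, M2 done at 17
  Job 2: M1 done at 14, M2 done at 26
  Job 3: M1 done at 26, M2 done at 35
  Job 4: M1 done at 38, M2 done at 41
Makespan = 41

41


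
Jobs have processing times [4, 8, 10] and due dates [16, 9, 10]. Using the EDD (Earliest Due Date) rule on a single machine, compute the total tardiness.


Sort by due date (EDD order): [(8, 9), (10, 10), (4, 16)]
Compute completion times and tardiness:
  Job 1: p=8, d=9, C=8, tardiness=max(0,8-9)=0
  Job 2: p=10, d=10, C=18, tardiness=max(0,18-10)=8
  Job 3: p=4, d=16, C=22, tardiness=max(0,22-16)=6
Total tardiness = 14

14


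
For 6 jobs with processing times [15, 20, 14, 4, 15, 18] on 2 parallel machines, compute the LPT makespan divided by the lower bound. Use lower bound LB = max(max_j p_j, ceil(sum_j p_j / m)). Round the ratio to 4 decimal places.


LPT order: [20, 18, 15, 15, 14, 4]
Machine loads after assignment: [39, 47]
LPT makespan = 47
Lower bound = max(max_job, ceil(total/2)) = max(20, 43) = 43
Ratio = 47 / 43 = 1.093

1.093


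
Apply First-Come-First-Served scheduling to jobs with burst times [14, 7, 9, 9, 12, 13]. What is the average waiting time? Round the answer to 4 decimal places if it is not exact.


FCFS order (as given): [14, 7, 9, 9, 12, 13]
Waiting times:
  Job 1: wait = 0
  Job 2: wait = 14
  Job 3: wait = 21
  Job 4: wait = 30
  Job 5: wait = 39
  Job 6: wait = 51
Sum of waiting times = 155
Average waiting time = 155/6 = 25.8333

25.8333


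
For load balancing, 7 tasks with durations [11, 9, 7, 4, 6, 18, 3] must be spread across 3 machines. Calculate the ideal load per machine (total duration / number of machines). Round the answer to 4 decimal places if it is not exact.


Total processing time = 11 + 9 + 7 + 4 + 6 + 18 + 3 = 58
Number of machines = 3
Ideal balanced load = 58 / 3 = 19.3333

19.3333


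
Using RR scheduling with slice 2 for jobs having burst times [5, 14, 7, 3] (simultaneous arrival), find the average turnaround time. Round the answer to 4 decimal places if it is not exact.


Time quantum = 2
Execution trace:
  J1 runs 2 units, time = 2
  J2 runs 2 units, time = 4
  J3 runs 2 units, time = 6
  J4 runs 2 units, time = 8
  J1 runs 2 units, time = 10
  J2 runs 2 units, time = 12
  J3 runs 2 units, time = 14
  J4 runs 1 units, time = 15
  J1 runs 1 units, time = 16
  J2 runs 2 units, time = 18
  J3 runs 2 units, time = 20
  J2 runs 2 units, time = 22
  J3 runs 1 units, time = 23
  J2 runs 2 units, time = 25
  J2 runs 2 units, time = 27
  J2 runs 2 units, time = 29
Finish times: [16, 29, 23, 15]
Average turnaround = 83/4 = 20.75

20.75


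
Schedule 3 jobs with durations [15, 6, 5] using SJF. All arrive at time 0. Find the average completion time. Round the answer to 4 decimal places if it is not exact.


SJF order (ascending): [5, 6, 15]
Completion times:
  Job 1: burst=5, C=5
  Job 2: burst=6, C=11
  Job 3: burst=15, C=26
Average completion = 42/3 = 14.0

14.0


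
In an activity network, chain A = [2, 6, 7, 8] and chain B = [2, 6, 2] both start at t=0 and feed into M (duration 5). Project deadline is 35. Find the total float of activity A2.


Forward pass: ES(A2) = sum of predecessors on chain A = 2
EF = ES + duration = 2 + 6 = 8
Backward pass: LF(M) = deadline = 35; LS(M) = 35 - 5 = 30
LF(A2) = LS(M) - sum(successors on chain A) = 30 - 15 = 15
LS = LF - duration = 15 - 6 = 9
Total float = LS - ES = 9 - 2 = 7

7


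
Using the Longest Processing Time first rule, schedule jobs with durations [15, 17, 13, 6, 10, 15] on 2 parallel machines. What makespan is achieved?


Sort jobs in decreasing order (LPT): [17, 15, 15, 13, 10, 6]
Assign each job to the least loaded machine:
  Machine 1: jobs [17, 13, 10], load = 40
  Machine 2: jobs [15, 15, 6], load = 36
Makespan = max load = 40

40


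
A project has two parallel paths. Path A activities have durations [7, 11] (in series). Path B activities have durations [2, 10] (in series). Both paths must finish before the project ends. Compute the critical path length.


Path A total = 7 + 11 = 18
Path B total = 2 + 10 = 12
Critical path = longest path = max(18, 12) = 18

18


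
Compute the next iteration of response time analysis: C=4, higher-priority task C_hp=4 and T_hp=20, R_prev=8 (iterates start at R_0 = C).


R_next = C + ceil(R_prev / T_hp) * C_hp
ceil(8 / 20) = ceil(0.4) = 1
Interference = 1 * 4 = 4
R_next = 4 + 4 = 8
R_next = R_prev, so the iteration has converged (response time = 8).

8


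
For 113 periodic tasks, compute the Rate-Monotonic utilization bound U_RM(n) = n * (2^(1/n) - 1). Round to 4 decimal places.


Compute 2^(1/113) = 1.0061528976
Subtract 1: 1.0061528976 - 1 = 0.0061528976
Multiply by n: 113 * 0.0061528976 = 0.6952774288
Round to 4 dp: 0.6953

0.6953


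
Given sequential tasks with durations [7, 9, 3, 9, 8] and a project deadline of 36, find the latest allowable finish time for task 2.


LF(activity 2) = deadline - sum of successor durations
Successors: activities 3 through 5 with durations [3, 9, 8]
Sum of successor durations = 20
LF = 36 - 20 = 16

16


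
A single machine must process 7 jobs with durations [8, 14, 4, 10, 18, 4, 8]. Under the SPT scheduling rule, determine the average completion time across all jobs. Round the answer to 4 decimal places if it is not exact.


Sort jobs by processing time (SPT order): [4, 4, 8, 8, 10, 14, 18]
Compute completion times sequentially:
  Job 1: processing = 4, completes at 4
  Job 2: processing = 4, completes at 8
  Job 3: processing = 8, completes at 16
  Job 4: processing = 8, completes at 24
  Job 5: processing = 10, completes at 34
  Job 6: processing = 14, completes at 48
  Job 7: processing = 18, completes at 66
Sum of completion times = 200
Average completion time = 200/7 = 28.5714

28.5714


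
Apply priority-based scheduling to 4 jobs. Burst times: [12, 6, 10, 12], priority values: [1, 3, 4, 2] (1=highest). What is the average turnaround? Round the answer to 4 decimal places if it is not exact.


Sort by priority (ascending = highest first):
Order: [(1, 12), (2, 12), (3, 6), (4, 10)]
Completion times:
  Priority 1, burst=12, C=12
  Priority 2, burst=12, C=24
  Priority 3, burst=6, C=30
  Priority 4, burst=10, C=40
Average turnaround = 106/4 = 26.5

26.5


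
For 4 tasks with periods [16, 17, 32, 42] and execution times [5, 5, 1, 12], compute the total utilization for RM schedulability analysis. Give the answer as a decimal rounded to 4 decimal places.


Compute individual utilizations (exact fractions):
  Task 1: C/T = 5/16 (approx. 0.3125)
  Task 2: C/T = 5/17 (approx. 0.2941)
  Task 3: C/T = 1/32 (approx. 0.0313)
  Task 4: C/T = 12/42 = 2/7 (approx. 0.2857)
Total utilization U = 5/16 + 5/17 + 1/32 + 2/7 = 3517/3808
Rounded to 4 decimal places: U = 0.9236
RM (Liu & Layland) bound for 4 tasks = 0.756828; compare with U = 3517/3808 (approx. 0.923582)
bound < U <= 1, so the RM sufficient condition is not met (inconclusive; an exact test such as response-time analysis is needed).

0.9236


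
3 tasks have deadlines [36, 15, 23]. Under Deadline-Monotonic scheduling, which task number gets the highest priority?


Sort tasks by relative deadline (ascending):
  Task 2: deadline = 15
  Task 3: deadline = 23
  Task 1: deadline = 36
Priority order (highest first): [2, 3, 1]
Highest priority task = 2

2


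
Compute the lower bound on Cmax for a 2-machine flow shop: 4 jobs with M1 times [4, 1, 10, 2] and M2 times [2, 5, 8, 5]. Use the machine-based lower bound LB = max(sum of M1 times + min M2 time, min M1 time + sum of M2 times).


LB1 = sum(M1 times) + min(M2 times) = 17 + 2 = 19
LB2 = min(M1 times) + sum(M2 times) = 1 + 20 = 21
Lower bound = max(LB1, LB2) = max(19, 21) = 21

21


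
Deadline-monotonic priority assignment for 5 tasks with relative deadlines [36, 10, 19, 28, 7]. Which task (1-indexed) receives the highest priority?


Sort tasks by relative deadline (ascending):
  Task 5: deadline = 7
  Task 2: deadline = 10
  Task 3: deadline = 19
  Task 4: deadline = 28
  Task 1: deadline = 36
Priority order (highest first): [5, 2, 3, 4, 1]
Highest priority task = 5

5


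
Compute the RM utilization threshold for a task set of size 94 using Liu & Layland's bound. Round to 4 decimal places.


Compute 2^(1/94) = 1.0074011604
Subtract 1: 1.0074011604 - 1 = 0.0074011604
Multiply by n: 94 * 0.0074011604 = 0.6957090776
Round to 4 dp: 0.6957

0.6957


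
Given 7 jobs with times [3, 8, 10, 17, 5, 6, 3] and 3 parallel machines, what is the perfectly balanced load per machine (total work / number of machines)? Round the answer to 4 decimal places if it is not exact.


Total processing time = 3 + 8 + 10 + 17 + 5 + 6 + 3 = 52
Number of machines = 3
Ideal balanced load = 52 / 3 = 17.3333

17.3333


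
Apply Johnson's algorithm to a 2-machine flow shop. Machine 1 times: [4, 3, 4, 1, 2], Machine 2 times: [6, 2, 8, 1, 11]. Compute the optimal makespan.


Apply Johnson's rule:
  Group 1 (a <= b): [(4, 1, 1), (5, 2, 11), (1, 4, 6), (3, 4, 8)]
  Group 2 (a > b): [(2, 3, 2)]
Optimal job order: [4, 5, 1, 3, 2]
Schedule:
  Job 4: M1 done at 1, M2 done at 2
  Job 5: M1 done at 3, M2 done at 14
  Job 1: M1 done at 7, M2 done at 20
  Job 3: M1 done at 11, M2 done at 28
  Job 2: M1 done at 14, M2 done at 30
Makespan = 30

30


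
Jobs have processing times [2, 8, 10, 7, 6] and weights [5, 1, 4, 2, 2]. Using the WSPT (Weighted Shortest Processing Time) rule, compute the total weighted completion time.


Compute p/w ratios and sort ascending (WSPT): [(2, 5), (10, 4), (6, 2), (7, 2), (8, 1)]
Compute weighted completion times:
  Job (p=2,w=5): C=2, w*C=5*2=10
  Job (p=10,w=4): C=12, w*C=4*12=48
  Job (p=6,w=2): C=18, w*C=2*18=36
  Job (p=7,w=2): C=25, w*C=2*25=50
  Job (p=8,w=1): C=33, w*C=1*33=33
Total weighted completion time = 177

177


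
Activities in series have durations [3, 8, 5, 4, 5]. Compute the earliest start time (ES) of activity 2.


Activity 2 starts after activities 1 through 1 complete.
Predecessor durations: [3]
ES = 3 = 3

3


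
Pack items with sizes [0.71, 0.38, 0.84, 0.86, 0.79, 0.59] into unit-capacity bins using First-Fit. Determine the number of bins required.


Place items sequentially using First-Fit:
  Item 0.71 -> new Bin 1
  Item 0.38 -> new Bin 2
  Item 0.84 -> new Bin 3
  Item 0.86 -> new Bin 4
  Item 0.79 -> new Bin 5
  Item 0.59 -> Bin 2 (now 0.97)
Total bins used = 5

5


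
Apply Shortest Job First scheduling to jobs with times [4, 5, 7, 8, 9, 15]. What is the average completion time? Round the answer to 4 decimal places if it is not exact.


SJF order (ascending): [4, 5, 7, 8, 9, 15]
Completion times:
  Job 1: burst=4, C=4
  Job 2: burst=5, C=9
  Job 3: burst=7, C=16
  Job 4: burst=8, C=24
  Job 5: burst=9, C=33
  Job 6: burst=15, C=48
Average completion = 134/6 = 22.3333

22.3333


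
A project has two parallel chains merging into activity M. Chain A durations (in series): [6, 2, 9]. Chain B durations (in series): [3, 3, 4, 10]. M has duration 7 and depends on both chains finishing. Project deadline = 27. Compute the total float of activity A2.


Forward pass: ES(A2) = sum of predecessors on chain A = 6
EF = ES + duration = 6 + 2 = 8
Backward pass: LF(M) = deadline = 27; LS(M) = 27 - 7 = 20
LF(A2) = LS(M) - sum(successors on chain A) = 20 - 9 = 11
LS = LF - duration = 11 - 2 = 9
Total float = LS - ES = 9 - 6 = 3

3


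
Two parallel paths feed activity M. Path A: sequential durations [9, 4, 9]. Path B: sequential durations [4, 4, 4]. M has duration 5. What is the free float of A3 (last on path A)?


ES(A3) = sum of predecessors on chain A = 13
EF(A3) = ES + duration = 13 + 9 = 22
Successor of A3 is M. ES(M) = max(sum(A), sum(B)) = max(22, 12) = 22
Free float = ES(successor) - EF(current) = 22 - 22 = 0

0


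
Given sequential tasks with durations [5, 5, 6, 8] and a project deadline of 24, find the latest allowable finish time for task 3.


LF(activity 3) = deadline - sum of successor durations
Successors: activities 4 through 4 with durations [8]
Sum of successor durations = 8
LF = 24 - 8 = 16

16


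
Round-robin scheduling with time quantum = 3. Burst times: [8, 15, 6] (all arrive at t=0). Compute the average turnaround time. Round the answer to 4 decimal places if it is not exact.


Time quantum = 3
Execution trace:
  J1 runs 3 units, time = 3
  J2 runs 3 units, time = 6
  J3 runs 3 units, time = 9
  J1 runs 3 units, time = 12
  J2 runs 3 units, time = 15
  J3 runs 3 units, time = 18
  J1 runs 2 units, time = 20
  J2 runs 3 units, time = 23
  J2 runs 3 units, time = 26
  J2 runs 3 units, time = 29
Finish times: [20, 29, 18]
Average turnaround = 67/3 = 22.3333

22.3333


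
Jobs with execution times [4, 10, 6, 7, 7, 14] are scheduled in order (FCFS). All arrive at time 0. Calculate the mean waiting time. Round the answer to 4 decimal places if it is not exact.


FCFS order (as given): [4, 10, 6, 7, 7, 14]
Waiting times:
  Job 1: wait = 0
  Job 2: wait = 4
  Job 3: wait = 14
  Job 4: wait = 20
  Job 5: wait = 27
  Job 6: wait = 34
Sum of waiting times = 99
Average waiting time = 99/6 = 16.5

16.5


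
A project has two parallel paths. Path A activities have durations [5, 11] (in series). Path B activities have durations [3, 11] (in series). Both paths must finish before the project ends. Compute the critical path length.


Path A total = 5 + 11 = 16
Path B total = 3 + 11 = 14
Critical path = longest path = max(16, 14) = 16

16


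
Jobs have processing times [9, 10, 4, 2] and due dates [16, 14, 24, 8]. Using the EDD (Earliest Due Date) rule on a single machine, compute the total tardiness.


Sort by due date (EDD order): [(2, 8), (10, 14), (9, 16), (4, 24)]
Compute completion times and tardiness:
  Job 1: p=2, d=8, C=2, tardiness=max(0,2-8)=0
  Job 2: p=10, d=14, C=12, tardiness=max(0,12-14)=0
  Job 3: p=9, d=16, C=21, tardiness=max(0,21-16)=5
  Job 4: p=4, d=24, C=25, tardiness=max(0,25-24)=1
Total tardiness = 6

6


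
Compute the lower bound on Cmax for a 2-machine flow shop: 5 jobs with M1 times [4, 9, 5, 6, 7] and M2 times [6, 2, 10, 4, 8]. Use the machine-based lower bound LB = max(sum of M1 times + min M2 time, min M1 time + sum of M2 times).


LB1 = sum(M1 times) + min(M2 times) = 31 + 2 = 33
LB2 = min(M1 times) + sum(M2 times) = 4 + 30 = 34
Lower bound = max(LB1, LB2) = max(33, 34) = 34

34


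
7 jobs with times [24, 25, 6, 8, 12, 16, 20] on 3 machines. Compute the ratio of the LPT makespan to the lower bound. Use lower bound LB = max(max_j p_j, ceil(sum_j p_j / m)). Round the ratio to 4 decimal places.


LPT order: [25, 24, 20, 16, 12, 8, 6]
Machine loads after assignment: [39, 36, 36]
LPT makespan = 39
Lower bound = max(max_job, ceil(total/3)) = max(25, 37) = 37
Ratio = 39 / 37 = 1.0541

1.0541


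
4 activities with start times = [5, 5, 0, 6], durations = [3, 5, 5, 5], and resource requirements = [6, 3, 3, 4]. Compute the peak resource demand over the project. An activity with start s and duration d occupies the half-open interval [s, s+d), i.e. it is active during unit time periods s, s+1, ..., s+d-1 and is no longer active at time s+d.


Each activity i is active on [start_i, start_i + duration_i).
Compute total resource usage per time slot:
  t=0: active resources = [3], total = 3
  t=1: active resources = [3], total = 3
  t=2: active resources = [3], total = 3
  t=3: active resources = [3], total = 3
  t=4: active resources = [3], total = 3
  t=5: active resources = [6, 3], total = 9
  t=6: active resources = [6, 3, 4], total = 13
  t=7: active resources = [6, 3, 4], total = 13
  t=8: active resources = [3, 4], total = 7
  t=9: active resources = [3, 4], total = 7
  t=10: active resources = [4], total = 4
Peak resource demand = 13

13


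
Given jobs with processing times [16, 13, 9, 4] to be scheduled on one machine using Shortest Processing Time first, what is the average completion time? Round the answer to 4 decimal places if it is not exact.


Sort jobs by processing time (SPT order): [4, 9, 13, 16]
Compute completion times sequentially:
  Job 1: processing = 4, completes at 4
  Job 2: processing = 9, completes at 13
  Job 3: processing = 13, completes at 26
  Job 4: processing = 16, completes at 42
Sum of completion times = 85
Average completion time = 85/4 = 21.25

21.25
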